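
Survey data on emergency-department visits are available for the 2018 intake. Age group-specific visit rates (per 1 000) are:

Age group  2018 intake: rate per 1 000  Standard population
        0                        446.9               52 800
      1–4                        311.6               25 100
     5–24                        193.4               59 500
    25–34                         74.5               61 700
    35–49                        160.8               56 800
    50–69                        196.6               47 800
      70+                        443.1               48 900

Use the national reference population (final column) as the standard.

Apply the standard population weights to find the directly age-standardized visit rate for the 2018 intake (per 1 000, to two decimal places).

Standard total = 352 600; weights = 0.1497, 0.0712, 0.1687, 0.1750, 0.1611, 0.1356, 0.1387.
Standardized rate: 0.1497×446.9 + 0.0712×311.6 + 0.1687×193.4 + 0.1750×74.5 + 0.1611×160.8 + 0.1356×196.6 + 0.1387×443.1 = 248.7803 per 1 000.

248.78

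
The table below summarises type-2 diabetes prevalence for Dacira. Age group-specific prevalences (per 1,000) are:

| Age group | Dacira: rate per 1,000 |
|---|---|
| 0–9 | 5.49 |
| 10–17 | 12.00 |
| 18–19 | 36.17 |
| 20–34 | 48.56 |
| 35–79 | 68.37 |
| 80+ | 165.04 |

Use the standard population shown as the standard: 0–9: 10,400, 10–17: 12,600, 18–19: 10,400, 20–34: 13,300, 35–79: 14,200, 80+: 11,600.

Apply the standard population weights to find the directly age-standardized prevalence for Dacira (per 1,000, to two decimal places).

56.77

Standard total = 72,500; weights = 0.1434, 0.1738, 0.1434, 0.1834, 0.1959, 0.1600.
Standardized rate: 0.1434×5.49 + 0.1738×12.00 + 0.1434×36.17 + 0.1834×48.56 + 0.1959×68.37 + 0.1600×165.04 = 56.7673 per 1,000.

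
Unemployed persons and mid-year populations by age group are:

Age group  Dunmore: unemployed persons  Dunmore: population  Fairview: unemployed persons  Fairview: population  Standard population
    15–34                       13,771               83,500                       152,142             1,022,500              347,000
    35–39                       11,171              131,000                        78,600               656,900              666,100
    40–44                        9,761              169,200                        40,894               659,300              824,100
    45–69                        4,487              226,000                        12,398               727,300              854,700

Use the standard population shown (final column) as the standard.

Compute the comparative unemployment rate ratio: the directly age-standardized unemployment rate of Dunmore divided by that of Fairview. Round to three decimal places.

0.906

Age-specific rates per 1,000 for Dunmore: 164.922, 85.275, 57.689, 19.854.
For Fairview: 148.794, 119.653, 62.026, 17.047.
Standard total = 2,691,900; weights = 0.1289, 0.2474, 0.3061, 0.3175.
Dunmore: 0.1289×164.922 + 0.2474×85.275 + 0.3061×57.689 + 0.3175×19.854 = 66.3250 per 1,000.
Fairview: 0.1289×148.794 + 0.2474×119.653 + 0.3061×62.026 + 0.3175×17.047 = 73.1892 per 1,000.
Ratio = 66.3250 ÷ 73.1892 = 0.90621.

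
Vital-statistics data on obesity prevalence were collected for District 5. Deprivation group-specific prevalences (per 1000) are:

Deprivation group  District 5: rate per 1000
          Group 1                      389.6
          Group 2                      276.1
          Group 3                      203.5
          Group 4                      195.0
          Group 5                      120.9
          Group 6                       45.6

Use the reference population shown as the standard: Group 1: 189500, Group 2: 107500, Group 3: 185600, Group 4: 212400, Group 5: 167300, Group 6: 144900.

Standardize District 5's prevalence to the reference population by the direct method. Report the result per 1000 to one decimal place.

Standard total = 1007200; weights = 0.1881, 0.1067, 0.1843, 0.2109, 0.1661, 0.1439.
Standardized rate: 0.1881×389.6 + 0.1067×276.1 + 0.1843×203.5 + 0.2109×195.0 + 0.1661×120.9 + 0.1439×45.6 = 208.0337 per 1000.

208.0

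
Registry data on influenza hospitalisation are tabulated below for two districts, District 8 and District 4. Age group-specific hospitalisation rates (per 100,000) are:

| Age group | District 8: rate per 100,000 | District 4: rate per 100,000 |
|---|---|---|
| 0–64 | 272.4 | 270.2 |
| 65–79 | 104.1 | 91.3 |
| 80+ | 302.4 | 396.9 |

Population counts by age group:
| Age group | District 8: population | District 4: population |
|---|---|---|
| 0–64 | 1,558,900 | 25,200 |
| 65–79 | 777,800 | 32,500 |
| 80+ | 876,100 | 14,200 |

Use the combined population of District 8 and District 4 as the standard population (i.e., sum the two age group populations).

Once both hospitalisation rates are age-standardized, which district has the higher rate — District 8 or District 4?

Combined standard total = 3,284,700; weights = 0.4823, 0.2467, 0.2710.
District 8: 0.4823×272.4 + 0.2467×104.1 + 0.2710×302.4 = 239.0135 per 100,000.
District 4: 0.4823×270.2 + 0.2467×91.3 + 0.2710×396.9 = 260.4086 per 100,000.
The crude rates (239.84 vs 214.36) would put District 8 higher, but that reflects its age composition; once standardized to a common age structure, District 4 has the higher underlying rate.

District 4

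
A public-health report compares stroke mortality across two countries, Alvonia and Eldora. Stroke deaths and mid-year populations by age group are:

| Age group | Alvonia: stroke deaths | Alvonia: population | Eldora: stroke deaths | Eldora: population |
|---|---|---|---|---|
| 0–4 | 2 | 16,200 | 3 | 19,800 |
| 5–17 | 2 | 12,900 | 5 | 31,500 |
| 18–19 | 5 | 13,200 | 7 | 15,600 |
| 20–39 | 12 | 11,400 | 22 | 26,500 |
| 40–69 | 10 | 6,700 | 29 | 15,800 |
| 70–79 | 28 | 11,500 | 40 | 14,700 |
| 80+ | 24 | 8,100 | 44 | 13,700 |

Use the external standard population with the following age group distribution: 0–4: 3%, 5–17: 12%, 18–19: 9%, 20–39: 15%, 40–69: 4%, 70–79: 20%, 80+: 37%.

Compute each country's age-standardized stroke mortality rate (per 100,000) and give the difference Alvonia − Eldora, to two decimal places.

Age-specific rates per 100,000 for Alvonia: 12.35, 15.50, 37.88, 105.26, 149.25, 243.48, 296.30.
For Eldora: 15.15, 15.87, 44.87, 83.02, 183.54, 272.11, 321.17.
Standard weights: 0.03, 0.12, 0.09, 0.15, 0.04, 0.20, 0.37.
Alvonia: 0.0300×12.35 + 0.1200×15.50 + 0.0900×37.88 + 0.1500×105.26 + 0.0400×149.25 + 0.2000×243.48 + 0.3700×296.30 = 185.7248 per 100,000.
Eldora: 0.0300×15.15 + 0.1200×15.87 + 0.0900×44.87 + 0.1500×83.02 + 0.0400×183.54 + 0.2000×272.11 + 0.3700×321.17 = 199.4463 per 100,000.
Difference = 185.7248 − 199.4463 = -13.7214.

-13.72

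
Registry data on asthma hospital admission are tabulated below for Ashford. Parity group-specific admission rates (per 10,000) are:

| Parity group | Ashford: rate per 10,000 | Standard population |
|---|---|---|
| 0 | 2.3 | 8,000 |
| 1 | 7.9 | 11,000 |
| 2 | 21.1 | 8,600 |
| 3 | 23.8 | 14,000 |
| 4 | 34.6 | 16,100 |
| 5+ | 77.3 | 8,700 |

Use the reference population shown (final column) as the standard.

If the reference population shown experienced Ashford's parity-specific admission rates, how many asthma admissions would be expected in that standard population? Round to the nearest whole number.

185

Expected asthma admissions = Σ (standard pop × parity-specific rate ÷ 10,000)
= 8,000×2.3/10,000 + 11,000×7.9/10,000 + 8,600×21.1/10,000 + 14,000×23.8/10,000 + 16,100×34.6/10,000 + 8,700×77.3/10,000
= 1.84 + 8.69 + 18.15 + 33.32 + 55.71 + 67.25 = 184.95.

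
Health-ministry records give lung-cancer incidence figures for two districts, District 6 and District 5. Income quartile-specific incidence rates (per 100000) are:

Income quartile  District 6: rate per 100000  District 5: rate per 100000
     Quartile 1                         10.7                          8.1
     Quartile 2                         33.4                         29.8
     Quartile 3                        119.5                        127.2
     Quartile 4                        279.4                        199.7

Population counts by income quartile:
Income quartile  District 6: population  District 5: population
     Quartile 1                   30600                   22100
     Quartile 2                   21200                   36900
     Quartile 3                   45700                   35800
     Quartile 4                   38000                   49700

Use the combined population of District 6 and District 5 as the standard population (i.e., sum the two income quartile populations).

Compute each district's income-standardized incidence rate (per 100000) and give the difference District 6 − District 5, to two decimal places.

Combined standard total = 280000; weights = 0.1882, 0.2075, 0.2911, 0.3132.
District 6: 0.1882×10.7 + 0.2075×33.4 + 0.2911×119.5 + 0.3132×279.4 = 131.2395 per 100000.
District 5: 0.1882×8.1 + 0.2075×29.8 + 0.2911×127.2 + 0.3132×199.7 = 107.2812 per 100000.
Difference = 131.2395 − 107.2812 = 23.9583.

23.96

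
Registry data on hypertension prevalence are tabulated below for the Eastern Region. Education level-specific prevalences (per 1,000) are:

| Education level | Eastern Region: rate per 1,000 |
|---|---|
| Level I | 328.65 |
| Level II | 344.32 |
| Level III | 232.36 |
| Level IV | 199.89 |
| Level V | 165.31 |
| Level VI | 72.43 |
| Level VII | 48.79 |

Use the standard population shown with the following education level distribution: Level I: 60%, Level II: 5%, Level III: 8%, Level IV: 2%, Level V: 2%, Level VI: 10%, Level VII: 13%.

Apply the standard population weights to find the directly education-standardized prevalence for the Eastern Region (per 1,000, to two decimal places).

253.88

Standard weights: 0.60, 0.05, 0.08, 0.02, 0.02, 0.10, 0.13.
Standardized rate: 0.6000×328.65 + 0.0500×344.32 + 0.0800×232.36 + 0.0200×199.89 + 0.0200×165.31 + 0.1000×72.43 + 0.1300×48.79 = 253.8845 per 1,000.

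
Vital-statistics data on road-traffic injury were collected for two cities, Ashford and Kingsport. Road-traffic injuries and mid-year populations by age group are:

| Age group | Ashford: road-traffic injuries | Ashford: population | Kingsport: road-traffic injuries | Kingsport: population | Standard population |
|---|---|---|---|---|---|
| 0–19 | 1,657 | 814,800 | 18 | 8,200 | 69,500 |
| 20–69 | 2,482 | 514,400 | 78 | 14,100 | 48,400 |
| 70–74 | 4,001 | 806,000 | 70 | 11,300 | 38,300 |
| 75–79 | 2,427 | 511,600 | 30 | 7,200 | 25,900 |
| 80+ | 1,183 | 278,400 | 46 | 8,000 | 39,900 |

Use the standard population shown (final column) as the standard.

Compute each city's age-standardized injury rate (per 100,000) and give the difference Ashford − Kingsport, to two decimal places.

Age-specific rates per 100,000 for Ashford: 203.36, 482.50, 496.40, 474.39, 424.93.
For Kingsport: 219.51, 553.19, 619.47, 416.67, 575.00.
Standard total = 222,000; weights = 0.3131, 0.2180, 0.1725, 0.1167, 0.1797.
Ashford: 0.3131×203.36 + 0.2180×482.50 + 0.1725×496.40 + 0.1167×474.39 + 0.1797×424.93 = 386.2186 per 100,000.
Kingsport: 0.3131×219.51 + 0.2180×553.19 + 0.1725×619.47 + 0.1167×416.67 + 0.1797×575.00 = 448.1549 per 100,000.
Difference = 386.2186 − 448.1549 = -61.9363.

-61.94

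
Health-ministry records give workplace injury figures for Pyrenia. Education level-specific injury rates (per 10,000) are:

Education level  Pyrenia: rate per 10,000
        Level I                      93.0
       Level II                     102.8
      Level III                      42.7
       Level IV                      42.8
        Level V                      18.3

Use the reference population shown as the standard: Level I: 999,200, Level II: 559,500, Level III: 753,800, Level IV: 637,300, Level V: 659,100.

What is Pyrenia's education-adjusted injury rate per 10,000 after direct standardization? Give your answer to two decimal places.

61.51

Standard total = 3,608,900; weights = 0.2769, 0.1550, 0.2089, 0.1766, 0.1826.
Standardized rate: 0.2769×93.0 + 0.1550×102.8 + 0.2089×42.7 + 0.1766×42.8 + 0.1826×18.3 = 61.5056 per 10,000.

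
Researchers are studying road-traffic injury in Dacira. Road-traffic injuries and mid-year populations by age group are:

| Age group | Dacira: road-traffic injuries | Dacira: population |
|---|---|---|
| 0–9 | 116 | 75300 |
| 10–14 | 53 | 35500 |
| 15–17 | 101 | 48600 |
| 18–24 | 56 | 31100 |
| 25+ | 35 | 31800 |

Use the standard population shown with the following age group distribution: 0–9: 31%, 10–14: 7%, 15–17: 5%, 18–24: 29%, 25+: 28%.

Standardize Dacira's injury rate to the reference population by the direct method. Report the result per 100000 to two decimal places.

Age-specific rates per 100000 for Dacira: 154.05, 149.30, 207.82, 180.06, 110.06.
Standard weights: 0.31, 0.07, 0.05, 0.29, 0.28.
Standardized rate: 0.3100×154.05 + 0.0700×149.30 + 0.0500×207.82 + 0.2900×180.06 + 0.2800×110.06 = 151.6336 per 100000.

151.63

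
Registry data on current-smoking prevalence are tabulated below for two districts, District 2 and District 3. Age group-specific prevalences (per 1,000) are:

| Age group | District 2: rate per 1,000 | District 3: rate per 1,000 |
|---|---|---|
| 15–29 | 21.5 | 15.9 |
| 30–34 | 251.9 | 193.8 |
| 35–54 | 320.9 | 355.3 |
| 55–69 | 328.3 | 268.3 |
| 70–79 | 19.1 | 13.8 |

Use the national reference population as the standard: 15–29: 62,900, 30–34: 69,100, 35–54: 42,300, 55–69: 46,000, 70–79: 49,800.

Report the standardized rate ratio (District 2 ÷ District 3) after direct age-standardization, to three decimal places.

1.140

Standard total = 270,100; weights = 0.2329, 0.2558, 0.1566, 0.1703, 0.1844.
District 2: 0.2329×21.5 + 0.2558×251.9 + 0.1566×320.9 + 0.1703×328.3 + 0.1844×19.1 = 179.1399 per 1,000.
District 3: 0.2329×15.9 + 0.2558×193.8 + 0.1566×355.3 + 0.1703×268.3 + 0.1844×13.8 = 157.1637 per 1,000.
Ratio = 179.1399 ÷ 157.1637 = 1.13983.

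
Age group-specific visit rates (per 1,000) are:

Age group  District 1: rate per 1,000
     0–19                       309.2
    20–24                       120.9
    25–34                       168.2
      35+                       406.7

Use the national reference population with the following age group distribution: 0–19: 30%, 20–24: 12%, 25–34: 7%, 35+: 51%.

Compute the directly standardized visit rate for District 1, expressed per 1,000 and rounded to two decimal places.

326.46

Standard weights: 0.30, 0.12, 0.07, 0.51.
Standardized rate: 0.3000×309.2 + 0.1200×120.9 + 0.0700×168.2 + 0.5100×406.7 = 326.4590 per 1,000.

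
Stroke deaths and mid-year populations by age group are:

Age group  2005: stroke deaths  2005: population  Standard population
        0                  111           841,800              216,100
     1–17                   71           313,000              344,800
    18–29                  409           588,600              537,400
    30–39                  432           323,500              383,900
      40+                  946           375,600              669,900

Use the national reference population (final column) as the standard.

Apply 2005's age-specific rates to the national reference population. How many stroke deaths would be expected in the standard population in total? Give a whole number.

Age-specific rates per 100,000 for 2005: 13.19, 22.68, 69.49, 133.54, 251.86.
Expected stroke deaths = Σ (standard pop × age-specific rate ÷ 100,000)
= 216,100×13.19/100,000 + 344,800×22.68/100,000 + 537,400×69.49/100,000 + 383,900×133.54/100,000 + 669,900×251.86/100,000
= 28.50 + 78.21 + 373.42 + 512.66 + 1687.23 = 2680.02.

2680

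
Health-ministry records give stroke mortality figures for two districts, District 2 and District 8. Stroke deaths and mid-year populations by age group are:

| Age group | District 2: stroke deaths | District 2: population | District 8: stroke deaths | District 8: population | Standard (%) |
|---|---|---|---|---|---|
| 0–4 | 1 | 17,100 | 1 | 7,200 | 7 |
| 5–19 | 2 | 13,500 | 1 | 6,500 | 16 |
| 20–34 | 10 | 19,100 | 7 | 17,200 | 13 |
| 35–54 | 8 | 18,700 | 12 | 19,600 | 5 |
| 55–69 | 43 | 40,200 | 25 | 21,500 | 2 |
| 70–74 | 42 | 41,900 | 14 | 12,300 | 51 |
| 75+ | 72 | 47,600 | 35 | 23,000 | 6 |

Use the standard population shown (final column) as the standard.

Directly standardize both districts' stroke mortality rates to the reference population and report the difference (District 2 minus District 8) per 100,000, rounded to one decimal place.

-7.2

Age-specific rates per 100,000 for District 2: 5.85, 14.81, 52.36, 42.78, 106.97, 100.24, 151.26.
For District 8: 13.89, 15.38, 40.70, 61.22, 116.28, 113.82, 152.17.
Standard weights: 0.07, 0.16, 0.13, 0.05, 0.02, 0.51, 0.06.
District 2: 0.0700×5.85 + 0.1600×14.81 + 0.1300×52.36 + 0.0500×42.78 + 0.0200×106.97 + 0.5100×100.24 + 0.0600×151.26 = 74.0617 per 100,000.
District 8: 0.0700×13.89 + 0.1600×15.38 + 0.1300×40.70 + 0.0500×61.22 + 0.0200×116.28 + 0.5100×113.82 + 0.0600×152.17 = 81.2905 per 100,000.
Difference = 74.0617 − 81.2905 = -7.2288.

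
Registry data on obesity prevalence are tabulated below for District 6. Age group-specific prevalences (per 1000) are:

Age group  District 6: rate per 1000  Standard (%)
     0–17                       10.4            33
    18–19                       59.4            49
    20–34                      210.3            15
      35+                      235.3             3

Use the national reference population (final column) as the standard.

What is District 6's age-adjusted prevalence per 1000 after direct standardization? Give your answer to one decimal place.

71.1

Standard weights: 0.33, 0.49, 0.15, 0.03.
Standardized rate: 0.3300×10.4 + 0.4900×59.4 + 0.1500×210.3 + 0.0300×235.3 = 71.1420 per 1000.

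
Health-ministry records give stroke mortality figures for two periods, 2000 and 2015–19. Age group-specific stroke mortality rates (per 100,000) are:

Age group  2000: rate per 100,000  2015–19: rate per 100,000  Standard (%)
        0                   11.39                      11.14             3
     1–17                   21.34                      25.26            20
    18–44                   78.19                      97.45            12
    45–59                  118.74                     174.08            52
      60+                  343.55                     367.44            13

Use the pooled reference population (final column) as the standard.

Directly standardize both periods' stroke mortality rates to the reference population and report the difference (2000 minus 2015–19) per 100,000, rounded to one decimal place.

-35.0

Standard weights: 0.03, 0.20, 0.12, 0.52, 0.13.
2000: 0.0300×11.39 + 0.2000×21.34 + 0.1200×78.19 + 0.5200×118.74 + 0.1300×343.55 = 120.3988 per 100,000.
2015–19: 0.0300×11.14 + 0.2000×25.26 + 0.1200×97.45 + 0.5200×174.08 + 0.1300×367.44 = 155.3690 per 100,000.
Difference = 120.3988 − 155.3690 = -34.9702.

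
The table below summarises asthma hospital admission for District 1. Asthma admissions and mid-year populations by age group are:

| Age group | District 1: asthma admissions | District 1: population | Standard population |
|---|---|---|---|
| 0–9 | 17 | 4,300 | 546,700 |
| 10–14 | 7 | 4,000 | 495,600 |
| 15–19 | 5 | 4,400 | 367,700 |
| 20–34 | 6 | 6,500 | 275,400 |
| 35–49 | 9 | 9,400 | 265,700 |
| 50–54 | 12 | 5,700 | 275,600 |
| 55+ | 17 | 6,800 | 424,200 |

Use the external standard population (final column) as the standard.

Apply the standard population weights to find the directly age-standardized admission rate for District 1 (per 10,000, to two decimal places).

21.11

Age-specific rates per 10,000 for District 1: 39.53, 17.50, 11.36, 9.23, 9.57, 21.05, 25.00.
Standard total = 2,650,900; weights = 0.2062, 0.1870, 0.1387, 0.1039, 0.1002, 0.1040, 0.1600.
Standardized rate: 0.2062×39.53 + 0.1870×17.50 + 0.1387×11.36 + 0.1039×9.23 + 0.1002×9.57 + 0.1040×21.05 + 0.1600×25.00 = 21.1092 per 10,000.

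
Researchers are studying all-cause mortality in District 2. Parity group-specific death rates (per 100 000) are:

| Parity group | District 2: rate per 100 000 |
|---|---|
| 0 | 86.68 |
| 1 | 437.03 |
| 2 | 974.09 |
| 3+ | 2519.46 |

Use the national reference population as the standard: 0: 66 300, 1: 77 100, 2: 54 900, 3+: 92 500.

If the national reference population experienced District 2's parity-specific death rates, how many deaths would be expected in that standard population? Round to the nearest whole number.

Expected deaths = Σ (standard pop × parity-specific rate ÷ 100 000)
= 66 300×86.68/100 000 + 77 100×437.03/100 000 + 54 900×974.09/100 000 + 92 500×2519.46/100 000
= 57.47 + 336.95 + 534.78 + 2330.50 = 3259.69.

3260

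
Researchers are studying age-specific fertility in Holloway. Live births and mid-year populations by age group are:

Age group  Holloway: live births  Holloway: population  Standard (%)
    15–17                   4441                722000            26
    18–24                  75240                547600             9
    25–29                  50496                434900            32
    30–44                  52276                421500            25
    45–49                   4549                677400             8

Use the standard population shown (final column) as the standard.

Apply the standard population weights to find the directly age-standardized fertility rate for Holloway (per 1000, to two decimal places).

Age-specific rates per 1000 for Holloway: 6.151, 137.400, 116.109, 124.024, 6.715.
Standard weights: 0.26, 0.09, 0.32, 0.25, 0.08.
Standardized rate: 0.2600×6.151 + 0.0900×137.400 + 0.3200×116.109 + 0.2500×124.024 + 0.0800×6.715 = 82.6634 per 1000.

82.66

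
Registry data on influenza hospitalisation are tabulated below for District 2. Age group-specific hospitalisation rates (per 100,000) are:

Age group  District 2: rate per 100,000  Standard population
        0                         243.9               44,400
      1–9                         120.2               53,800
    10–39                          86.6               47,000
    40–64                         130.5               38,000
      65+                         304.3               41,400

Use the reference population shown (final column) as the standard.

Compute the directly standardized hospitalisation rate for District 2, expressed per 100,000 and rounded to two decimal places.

173.30

Standard total = 224,600; weights = 0.1977, 0.2395, 0.2093, 0.1692, 0.1843.
Standardized rate: 0.1977×243.9 + 0.2395×120.2 + 0.2093×86.6 + 0.1692×130.5 + 0.1843×304.3 = 173.2998 per 100,000.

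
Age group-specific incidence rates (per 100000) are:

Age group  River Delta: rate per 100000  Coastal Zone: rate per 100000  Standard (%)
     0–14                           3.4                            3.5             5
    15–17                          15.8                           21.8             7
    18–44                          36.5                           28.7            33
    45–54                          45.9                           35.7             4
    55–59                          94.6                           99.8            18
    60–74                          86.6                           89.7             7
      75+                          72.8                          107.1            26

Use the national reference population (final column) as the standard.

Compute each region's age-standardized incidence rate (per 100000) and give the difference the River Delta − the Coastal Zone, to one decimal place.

Standard weights: 0.05, 0.07, 0.33, 0.04, 0.18, 0.07, 0.26.
The River Delta: 0.0500×3.4 + 0.0700×15.8 + 0.3300×36.5 + 0.0400×45.9 + 0.1800×94.6 + 0.0700×86.6 + 0.2600×72.8 = 57.1750 per 100000.
The Coastal Zone: 0.0500×3.5 + 0.0700×21.8 + 0.3300×28.7 + 0.0400×35.7 + 0.1800×99.8 + 0.0700×89.7 + 0.2600×107.1 = 64.6890 per 100000.
Difference = 57.1750 − 64.6890 = -7.5140.

-7.5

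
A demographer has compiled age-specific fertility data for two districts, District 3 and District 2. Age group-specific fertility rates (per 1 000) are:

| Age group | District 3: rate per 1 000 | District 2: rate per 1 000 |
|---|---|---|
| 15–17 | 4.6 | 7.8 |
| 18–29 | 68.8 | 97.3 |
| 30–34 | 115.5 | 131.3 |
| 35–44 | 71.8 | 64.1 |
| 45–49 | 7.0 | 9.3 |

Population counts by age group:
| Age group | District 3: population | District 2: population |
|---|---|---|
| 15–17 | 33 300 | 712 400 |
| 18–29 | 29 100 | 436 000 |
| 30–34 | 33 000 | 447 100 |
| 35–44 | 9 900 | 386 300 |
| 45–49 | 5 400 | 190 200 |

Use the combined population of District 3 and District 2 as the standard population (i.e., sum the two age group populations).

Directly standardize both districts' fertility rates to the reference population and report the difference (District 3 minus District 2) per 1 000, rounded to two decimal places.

-9.04

Combined standard total = 2 282 700; weights = 0.3267, 0.2037, 0.2103, 0.1736, 0.0857.
District 3: 0.3267×4.6 + 0.2037×68.8 + 0.2103×115.5 + 0.1736×71.8 + 0.0857×7.0 = 52.8747 per 1 000.
District 2: 0.3267×7.8 + 0.2037×97.3 + 0.2103×131.3 + 0.1736×64.1 + 0.0857×9.3 = 61.9106 per 1 000.
Difference = 52.8747 − 61.9106 = -9.0359.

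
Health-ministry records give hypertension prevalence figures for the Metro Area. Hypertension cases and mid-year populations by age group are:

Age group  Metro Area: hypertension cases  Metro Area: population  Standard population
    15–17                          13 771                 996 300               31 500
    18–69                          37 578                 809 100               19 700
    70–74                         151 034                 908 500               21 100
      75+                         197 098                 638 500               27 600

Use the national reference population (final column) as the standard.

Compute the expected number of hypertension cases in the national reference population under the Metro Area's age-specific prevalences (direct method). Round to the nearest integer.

Age-specific rates per 1 000 for the Metro Area: 13.822, 46.444, 166.245, 308.689.
Expected hypertension cases = Σ (standard pop × age-specific rate ÷ 1 000)
= 31 500×13.822/1 000 + 19 700×46.444/1 000 + 21 100×166.245/1 000 + 27 600×308.689/1 000
= 435.40 + 914.95 + 3507.78 + 8519.82 = 13377.95.

13378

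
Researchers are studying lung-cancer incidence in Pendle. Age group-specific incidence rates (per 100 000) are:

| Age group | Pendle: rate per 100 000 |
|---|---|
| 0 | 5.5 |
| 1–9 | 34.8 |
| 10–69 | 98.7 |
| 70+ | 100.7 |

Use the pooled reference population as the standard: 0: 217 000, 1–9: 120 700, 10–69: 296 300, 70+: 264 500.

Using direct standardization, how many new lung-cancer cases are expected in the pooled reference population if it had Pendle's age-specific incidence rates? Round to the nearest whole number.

613

Expected new lung-cancer cases = Σ (standard pop × age-specific rate ÷ 100 000)
= 217 000×5.5/100 000 + 120 700×34.8/100 000 + 296 300×98.7/100 000 + 264 500×100.7/100 000
= 11.94 + 42.00 + 292.45 + 266.35 = 612.74.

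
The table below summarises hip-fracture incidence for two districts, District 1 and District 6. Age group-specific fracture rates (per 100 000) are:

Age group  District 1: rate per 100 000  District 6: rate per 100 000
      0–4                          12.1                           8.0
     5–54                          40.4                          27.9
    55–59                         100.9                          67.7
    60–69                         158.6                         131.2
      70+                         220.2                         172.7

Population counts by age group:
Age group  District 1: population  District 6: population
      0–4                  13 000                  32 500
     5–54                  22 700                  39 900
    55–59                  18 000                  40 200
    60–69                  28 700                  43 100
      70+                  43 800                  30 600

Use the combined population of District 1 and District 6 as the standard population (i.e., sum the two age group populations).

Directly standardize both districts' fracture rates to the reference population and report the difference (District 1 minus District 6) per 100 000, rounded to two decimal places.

Combined standard total = 312 500; weights = 0.1456, 0.2003, 0.1862, 0.2298, 0.2381.
District 1: 0.1456×12.1 + 0.2003×40.4 + 0.1862×100.9 + 0.2298×158.6 + 0.2381×220.2 = 117.5115 per 100 000.
District 6: 0.1456×8.0 + 0.2003×27.9 + 0.1862×67.7 + 0.2298×131.2 + 0.2381×172.7 = 90.6231 per 100 000.
Difference = 117.5115 − 90.6231 = 26.8884.

26.89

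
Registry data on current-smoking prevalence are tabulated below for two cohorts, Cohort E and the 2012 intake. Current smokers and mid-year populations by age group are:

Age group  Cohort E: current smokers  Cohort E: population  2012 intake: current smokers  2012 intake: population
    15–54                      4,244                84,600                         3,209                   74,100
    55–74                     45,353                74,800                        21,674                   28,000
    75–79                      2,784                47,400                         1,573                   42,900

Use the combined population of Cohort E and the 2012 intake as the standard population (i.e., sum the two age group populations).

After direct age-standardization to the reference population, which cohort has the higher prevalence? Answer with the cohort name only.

Age-specific rates per 1,000 for Cohort E: 50.165, 606.324, 58.734.
For the 2012 intake: 43.306, 774.071, 36.667.
Combined standard total = 351,800; weights = 0.4511, 0.2922, 0.2567.
Cohort E: 0.4511×50.165 + 0.2922×606.324 + 0.2567×58.734 = 214.8807 per 1,000.
The 2012 intake: 0.4511×43.306 + 0.2922×774.071 + 0.2567×36.667 = 255.1400 per 1,000.
The crude rates (253.29 vs 182.46) would put Cohort E higher, but that reflects its age composition; once standardized to a common age structure, the 2012 intake has the higher underlying rate.

2012 intake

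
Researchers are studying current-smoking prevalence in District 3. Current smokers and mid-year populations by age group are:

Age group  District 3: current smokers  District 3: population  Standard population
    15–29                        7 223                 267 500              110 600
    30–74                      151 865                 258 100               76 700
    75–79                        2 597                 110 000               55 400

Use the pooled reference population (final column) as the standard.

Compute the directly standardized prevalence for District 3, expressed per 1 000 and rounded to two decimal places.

203.64

Age-specific rates per 1 000 for District 3: 27.002, 588.396, 23.609.
Standard total = 242 700; weights = 0.4557, 0.3160, 0.2283.
Standardized rate: 0.4557×27.002 + 0.3160×588.396 + 0.2283×23.609 = 203.6437 per 1 000.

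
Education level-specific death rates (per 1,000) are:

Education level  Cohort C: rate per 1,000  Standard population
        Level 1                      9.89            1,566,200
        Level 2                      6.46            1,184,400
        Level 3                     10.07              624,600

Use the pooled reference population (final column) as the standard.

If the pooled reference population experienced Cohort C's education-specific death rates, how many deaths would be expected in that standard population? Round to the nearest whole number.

Expected deaths = Σ (standard pop × education-specific rate ÷ 1,000)
= 1,566,200×9.89/1,000 + 1,184,400×6.46/1,000 + 624,600×10.07/1,000
= 15489.72 + 7651.22 + 6289.72 = 29430.66.

29431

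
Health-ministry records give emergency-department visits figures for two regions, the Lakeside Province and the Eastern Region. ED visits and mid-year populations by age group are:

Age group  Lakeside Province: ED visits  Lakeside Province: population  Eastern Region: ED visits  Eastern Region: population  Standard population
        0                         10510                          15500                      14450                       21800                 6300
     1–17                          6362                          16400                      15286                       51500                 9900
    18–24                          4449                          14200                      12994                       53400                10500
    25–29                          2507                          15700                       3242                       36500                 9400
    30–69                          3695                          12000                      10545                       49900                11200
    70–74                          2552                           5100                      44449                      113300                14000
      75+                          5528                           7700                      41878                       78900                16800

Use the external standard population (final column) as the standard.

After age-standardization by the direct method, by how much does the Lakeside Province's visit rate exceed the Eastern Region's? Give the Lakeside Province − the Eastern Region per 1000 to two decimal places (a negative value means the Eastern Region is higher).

104.20

Age-specific rates per 1000 for the Lakeside Province: 678.065, 387.927, 313.310, 159.682, 307.917, 500.392, 717.922.
For the Eastern Region: 662.844, 296.816, 243.333, 88.822, 211.323, 392.312, 530.773.
Standard total = 78100; weights = 0.0807, 0.1268, 0.1344, 0.1204, 0.1434, 0.1793, 0.2151.
The Lakeside Province: 0.0807×678.065 + 0.1268×387.927 + 0.1344×313.310 + 0.1204×159.682 + 0.1434×307.917 + 0.1793×500.392 + 0.2151×717.922 = 453.4992 per 1000.
The Eastern Region: 0.0807×662.844 + 0.1268×296.816 + 0.1344×243.333 + 0.1204×88.822 + 0.1434×211.323 + 0.1793×392.312 + 0.2151×530.773 = 349.3021 per 1000.
Difference = 453.4992 − 349.3021 = 104.1971.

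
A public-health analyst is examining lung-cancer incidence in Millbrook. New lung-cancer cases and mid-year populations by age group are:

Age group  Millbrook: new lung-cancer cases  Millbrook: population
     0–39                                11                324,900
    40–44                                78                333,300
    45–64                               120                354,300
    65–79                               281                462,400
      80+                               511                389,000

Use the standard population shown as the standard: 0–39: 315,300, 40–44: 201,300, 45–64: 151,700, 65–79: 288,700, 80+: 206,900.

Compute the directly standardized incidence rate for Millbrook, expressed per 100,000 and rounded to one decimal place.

Age-specific rates per 100,000 for Millbrook: 3.39, 23.40, 33.87, 60.77, 131.36.
Standard total = 1,163,900; weights = 0.2709, 0.1730, 0.1303, 0.2480, 0.1778.
Standardized rate: 0.2709×3.39 + 0.1730×23.40 + 0.1303×33.87 + 0.2480×60.77 + 0.1778×131.36 = 47.8044 per 100,000.

47.8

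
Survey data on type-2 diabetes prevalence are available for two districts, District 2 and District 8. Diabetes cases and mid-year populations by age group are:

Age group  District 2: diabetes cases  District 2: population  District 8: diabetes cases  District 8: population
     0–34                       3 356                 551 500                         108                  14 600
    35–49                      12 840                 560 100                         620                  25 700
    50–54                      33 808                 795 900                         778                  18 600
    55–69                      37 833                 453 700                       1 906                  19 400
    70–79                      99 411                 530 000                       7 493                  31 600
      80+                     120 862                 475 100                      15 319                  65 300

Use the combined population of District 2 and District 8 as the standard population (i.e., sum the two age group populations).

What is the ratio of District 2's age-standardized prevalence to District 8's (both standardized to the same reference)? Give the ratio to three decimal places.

0.930

Age-specific rates per 1 000 for District 2: 6.085, 22.924, 42.478, 83.388, 187.568, 254.393.
For District 8: 7.397, 24.125, 41.828, 98.247, 237.120, 234.594.
Combined standard total = 3 541 500; weights = 0.1598, 0.1654, 0.2300, 0.1336, 0.1586, 0.1526.
District 2: 0.1598×6.085 + 0.1654×22.924 + 0.2300×42.478 + 0.1336×83.388 + 0.1586×187.568 + 0.1526×254.393 = 94.2354 per 1 000.
District 8: 0.1598×7.397 + 0.1654×24.125 + 0.2300×41.828 + 0.1336×98.247 + 0.1586×237.120 + 0.1526×234.594 = 101.3161 per 1 000.
Ratio = 94.2354 ÷ 101.3161 = 0.93011.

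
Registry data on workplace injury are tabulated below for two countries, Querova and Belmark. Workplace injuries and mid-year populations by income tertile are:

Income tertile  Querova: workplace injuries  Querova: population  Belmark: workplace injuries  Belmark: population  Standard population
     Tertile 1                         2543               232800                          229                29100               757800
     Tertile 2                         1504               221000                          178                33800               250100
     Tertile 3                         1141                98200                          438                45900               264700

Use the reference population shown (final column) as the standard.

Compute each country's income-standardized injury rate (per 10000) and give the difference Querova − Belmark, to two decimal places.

Income-specific rates per 10000 for Querova: 109.24, 68.05, 116.19.
For Belmark: 78.69, 52.66, 95.42.
Standard total = 1272600; weights = 0.5955, 0.1965, 0.2080.
Querova: 0.5955×109.24 + 0.1965×68.05 + 0.2080×116.19 = 102.5891 per 10000.
Belmark: 0.5955×78.69 + 0.1965×52.66 + 0.2080×95.42 = 77.0583 per 10000.
Difference = 102.5891 − 77.0583 = 25.5308.

25.53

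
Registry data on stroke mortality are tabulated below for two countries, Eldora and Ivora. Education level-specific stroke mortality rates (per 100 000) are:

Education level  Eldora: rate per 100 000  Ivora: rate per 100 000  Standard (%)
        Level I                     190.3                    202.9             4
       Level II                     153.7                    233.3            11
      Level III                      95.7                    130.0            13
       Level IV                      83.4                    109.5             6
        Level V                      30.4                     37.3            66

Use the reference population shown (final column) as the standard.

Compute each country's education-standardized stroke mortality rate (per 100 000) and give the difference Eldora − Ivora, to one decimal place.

Standard weights: 0.04, 0.11, 0.13, 0.06, 0.66.
Eldora: 0.0400×190.3 + 0.1100×153.7 + 0.1300×95.7 + 0.0600×83.4 + 0.6600×30.4 = 62.0280 per 100 000.
Ivora: 0.0400×202.9 + 0.1100×233.3 + 0.1300×130.0 + 0.0600×109.5 + 0.6600×37.3 = 81.8670 per 100 000.
Difference = 62.0280 − 81.8670 = -19.8390.

-19.8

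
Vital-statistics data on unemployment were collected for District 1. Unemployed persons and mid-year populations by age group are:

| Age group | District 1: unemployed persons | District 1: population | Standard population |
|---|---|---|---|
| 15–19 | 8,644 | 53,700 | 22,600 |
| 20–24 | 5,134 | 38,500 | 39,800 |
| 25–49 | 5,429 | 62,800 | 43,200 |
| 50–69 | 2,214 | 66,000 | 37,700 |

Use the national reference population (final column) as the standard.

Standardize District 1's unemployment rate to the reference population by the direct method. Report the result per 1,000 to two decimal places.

Age-specific rates per 1,000 for District 1: 160.968, 133.351, 86.449, 33.545.
Standard total = 143,300; weights = 0.1577, 0.2777, 0.3015, 0.2631.
Standardized rate: 0.1577×160.968 + 0.2777×133.351 + 0.3015×86.449 + 0.2631×33.545 = 97.3099 per 1,000.

97.31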